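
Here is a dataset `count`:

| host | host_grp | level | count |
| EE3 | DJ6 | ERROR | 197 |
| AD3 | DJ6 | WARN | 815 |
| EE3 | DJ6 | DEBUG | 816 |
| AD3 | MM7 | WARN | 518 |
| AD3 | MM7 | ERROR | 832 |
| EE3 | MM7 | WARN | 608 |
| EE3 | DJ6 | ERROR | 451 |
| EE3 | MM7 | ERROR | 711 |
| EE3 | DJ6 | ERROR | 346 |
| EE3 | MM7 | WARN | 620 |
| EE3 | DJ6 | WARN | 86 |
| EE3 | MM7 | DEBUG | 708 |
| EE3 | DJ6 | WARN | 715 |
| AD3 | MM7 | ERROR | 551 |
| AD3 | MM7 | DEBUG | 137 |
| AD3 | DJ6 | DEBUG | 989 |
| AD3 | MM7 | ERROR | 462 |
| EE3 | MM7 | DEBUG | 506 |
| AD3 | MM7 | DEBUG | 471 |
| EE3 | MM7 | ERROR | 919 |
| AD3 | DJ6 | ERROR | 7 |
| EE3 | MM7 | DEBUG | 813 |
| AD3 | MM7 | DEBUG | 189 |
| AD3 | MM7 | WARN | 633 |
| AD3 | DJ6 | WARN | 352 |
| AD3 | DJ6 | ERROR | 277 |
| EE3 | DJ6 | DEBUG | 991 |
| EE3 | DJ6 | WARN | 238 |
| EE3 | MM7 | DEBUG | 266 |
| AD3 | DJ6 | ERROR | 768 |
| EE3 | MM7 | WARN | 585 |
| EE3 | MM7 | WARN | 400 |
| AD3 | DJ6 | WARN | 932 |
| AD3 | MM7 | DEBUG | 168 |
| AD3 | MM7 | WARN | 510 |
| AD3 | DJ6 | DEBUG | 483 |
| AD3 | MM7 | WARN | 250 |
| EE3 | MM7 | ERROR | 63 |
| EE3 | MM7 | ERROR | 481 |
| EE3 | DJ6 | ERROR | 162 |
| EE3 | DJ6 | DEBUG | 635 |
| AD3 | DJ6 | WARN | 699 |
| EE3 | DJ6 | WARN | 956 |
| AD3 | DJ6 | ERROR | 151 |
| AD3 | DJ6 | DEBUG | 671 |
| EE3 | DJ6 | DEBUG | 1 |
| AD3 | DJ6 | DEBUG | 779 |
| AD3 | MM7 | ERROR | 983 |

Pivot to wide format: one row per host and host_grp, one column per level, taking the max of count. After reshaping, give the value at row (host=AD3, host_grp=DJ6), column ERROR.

768

Rows with host=AD3, host_grp=DJ6 and level=ERROR: count values are 7, 277, 768, 151.
max(7, 277, 768, 151) = 768.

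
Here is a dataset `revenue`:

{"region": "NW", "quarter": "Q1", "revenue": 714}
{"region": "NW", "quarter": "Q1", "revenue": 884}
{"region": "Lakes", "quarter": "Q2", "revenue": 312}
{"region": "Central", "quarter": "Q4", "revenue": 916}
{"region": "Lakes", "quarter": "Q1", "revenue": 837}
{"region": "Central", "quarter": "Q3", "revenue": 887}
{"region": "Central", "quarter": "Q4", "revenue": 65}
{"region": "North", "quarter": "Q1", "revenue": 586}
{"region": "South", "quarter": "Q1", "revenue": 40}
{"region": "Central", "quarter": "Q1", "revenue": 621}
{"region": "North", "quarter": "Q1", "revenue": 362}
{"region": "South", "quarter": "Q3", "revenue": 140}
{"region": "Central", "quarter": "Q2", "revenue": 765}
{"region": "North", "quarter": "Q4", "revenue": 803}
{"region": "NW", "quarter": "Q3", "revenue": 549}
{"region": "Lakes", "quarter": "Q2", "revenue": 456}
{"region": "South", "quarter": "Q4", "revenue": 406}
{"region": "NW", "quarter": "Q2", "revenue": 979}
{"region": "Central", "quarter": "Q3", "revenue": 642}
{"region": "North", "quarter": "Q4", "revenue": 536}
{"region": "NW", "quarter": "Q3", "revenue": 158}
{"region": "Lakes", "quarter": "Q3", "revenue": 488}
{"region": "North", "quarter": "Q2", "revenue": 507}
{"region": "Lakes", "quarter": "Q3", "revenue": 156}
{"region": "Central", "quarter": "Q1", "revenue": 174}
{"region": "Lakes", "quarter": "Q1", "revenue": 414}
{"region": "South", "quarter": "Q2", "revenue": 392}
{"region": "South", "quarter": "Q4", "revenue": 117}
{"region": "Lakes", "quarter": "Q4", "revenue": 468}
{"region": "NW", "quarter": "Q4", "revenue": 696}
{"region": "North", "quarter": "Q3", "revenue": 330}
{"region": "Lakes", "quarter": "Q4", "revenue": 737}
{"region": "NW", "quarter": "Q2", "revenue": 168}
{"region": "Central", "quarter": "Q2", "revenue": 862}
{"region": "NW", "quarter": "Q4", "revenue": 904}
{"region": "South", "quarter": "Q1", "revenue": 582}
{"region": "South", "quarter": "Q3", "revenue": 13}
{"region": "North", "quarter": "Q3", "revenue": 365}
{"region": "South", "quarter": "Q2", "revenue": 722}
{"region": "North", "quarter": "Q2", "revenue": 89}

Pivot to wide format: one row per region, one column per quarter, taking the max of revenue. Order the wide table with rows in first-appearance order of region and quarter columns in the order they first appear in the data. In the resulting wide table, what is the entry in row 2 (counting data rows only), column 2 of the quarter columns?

With rows in first-appearance order of region, row 2 is region=Lakes. quarter columns in first-appearance order: Q1, Q2, Q4, Q3; column 2 is Q2.
Long rows with region=Lakes, quarter=Q2: max(312, 456) = 456.

456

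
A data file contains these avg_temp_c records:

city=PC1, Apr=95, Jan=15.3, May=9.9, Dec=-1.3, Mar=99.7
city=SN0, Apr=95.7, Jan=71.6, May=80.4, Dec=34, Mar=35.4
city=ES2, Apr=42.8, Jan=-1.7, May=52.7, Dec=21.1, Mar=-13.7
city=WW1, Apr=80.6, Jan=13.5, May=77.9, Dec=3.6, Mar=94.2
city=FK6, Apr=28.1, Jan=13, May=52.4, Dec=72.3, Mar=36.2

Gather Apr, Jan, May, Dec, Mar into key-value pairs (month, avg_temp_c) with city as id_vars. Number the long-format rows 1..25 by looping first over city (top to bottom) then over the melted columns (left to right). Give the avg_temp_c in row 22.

25 rows total (5 × 5). Row 22: index ⌊(22-1)/5⌋ = 4 into city → FK6; (22-1) mod 5 = 1 into the melted columns → Jan.
So row 22 is (FK6, Jan, 13); avg_temp_c = 13.

13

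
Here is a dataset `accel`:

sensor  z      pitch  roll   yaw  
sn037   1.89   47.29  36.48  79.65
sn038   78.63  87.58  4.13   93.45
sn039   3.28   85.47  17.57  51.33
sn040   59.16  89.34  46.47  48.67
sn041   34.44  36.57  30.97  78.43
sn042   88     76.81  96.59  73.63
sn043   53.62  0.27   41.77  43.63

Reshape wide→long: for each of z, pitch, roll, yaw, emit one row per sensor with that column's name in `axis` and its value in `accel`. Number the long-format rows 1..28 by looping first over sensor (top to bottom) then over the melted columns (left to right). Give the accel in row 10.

28 rows total (7 × 4). Row 10: index ⌊(10-1)/4⌋ = 2 into sensor → sn039; (10-1) mod 4 = 1 into the melted columns → pitch.
So row 10 is (sn039, pitch, 85.47); accel = 85.47.

85.47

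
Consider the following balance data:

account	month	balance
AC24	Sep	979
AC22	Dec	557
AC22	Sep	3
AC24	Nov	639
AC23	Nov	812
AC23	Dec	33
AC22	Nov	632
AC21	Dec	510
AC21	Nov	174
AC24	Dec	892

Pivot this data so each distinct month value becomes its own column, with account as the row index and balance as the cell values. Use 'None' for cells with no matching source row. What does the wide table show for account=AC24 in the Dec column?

The long row with account=AC24, month=Dec has balance=892.

892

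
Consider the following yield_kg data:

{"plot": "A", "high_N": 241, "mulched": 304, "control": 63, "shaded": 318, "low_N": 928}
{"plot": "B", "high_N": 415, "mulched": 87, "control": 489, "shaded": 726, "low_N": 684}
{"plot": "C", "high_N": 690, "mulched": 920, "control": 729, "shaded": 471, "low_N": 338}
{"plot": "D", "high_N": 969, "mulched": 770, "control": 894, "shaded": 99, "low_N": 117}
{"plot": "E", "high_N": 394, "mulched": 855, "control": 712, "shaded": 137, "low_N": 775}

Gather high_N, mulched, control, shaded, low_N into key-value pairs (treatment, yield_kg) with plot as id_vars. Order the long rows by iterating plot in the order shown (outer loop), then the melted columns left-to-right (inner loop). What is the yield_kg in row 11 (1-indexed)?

690

25 rows total (5 × 5). Row 11: index ⌊(11-1)/5⌋ = 2 into plot → C; (11-1) mod 5 = 0 into the melted columns → high_N.
So row 11 is (C, high_N, 690); yield_kg = 690.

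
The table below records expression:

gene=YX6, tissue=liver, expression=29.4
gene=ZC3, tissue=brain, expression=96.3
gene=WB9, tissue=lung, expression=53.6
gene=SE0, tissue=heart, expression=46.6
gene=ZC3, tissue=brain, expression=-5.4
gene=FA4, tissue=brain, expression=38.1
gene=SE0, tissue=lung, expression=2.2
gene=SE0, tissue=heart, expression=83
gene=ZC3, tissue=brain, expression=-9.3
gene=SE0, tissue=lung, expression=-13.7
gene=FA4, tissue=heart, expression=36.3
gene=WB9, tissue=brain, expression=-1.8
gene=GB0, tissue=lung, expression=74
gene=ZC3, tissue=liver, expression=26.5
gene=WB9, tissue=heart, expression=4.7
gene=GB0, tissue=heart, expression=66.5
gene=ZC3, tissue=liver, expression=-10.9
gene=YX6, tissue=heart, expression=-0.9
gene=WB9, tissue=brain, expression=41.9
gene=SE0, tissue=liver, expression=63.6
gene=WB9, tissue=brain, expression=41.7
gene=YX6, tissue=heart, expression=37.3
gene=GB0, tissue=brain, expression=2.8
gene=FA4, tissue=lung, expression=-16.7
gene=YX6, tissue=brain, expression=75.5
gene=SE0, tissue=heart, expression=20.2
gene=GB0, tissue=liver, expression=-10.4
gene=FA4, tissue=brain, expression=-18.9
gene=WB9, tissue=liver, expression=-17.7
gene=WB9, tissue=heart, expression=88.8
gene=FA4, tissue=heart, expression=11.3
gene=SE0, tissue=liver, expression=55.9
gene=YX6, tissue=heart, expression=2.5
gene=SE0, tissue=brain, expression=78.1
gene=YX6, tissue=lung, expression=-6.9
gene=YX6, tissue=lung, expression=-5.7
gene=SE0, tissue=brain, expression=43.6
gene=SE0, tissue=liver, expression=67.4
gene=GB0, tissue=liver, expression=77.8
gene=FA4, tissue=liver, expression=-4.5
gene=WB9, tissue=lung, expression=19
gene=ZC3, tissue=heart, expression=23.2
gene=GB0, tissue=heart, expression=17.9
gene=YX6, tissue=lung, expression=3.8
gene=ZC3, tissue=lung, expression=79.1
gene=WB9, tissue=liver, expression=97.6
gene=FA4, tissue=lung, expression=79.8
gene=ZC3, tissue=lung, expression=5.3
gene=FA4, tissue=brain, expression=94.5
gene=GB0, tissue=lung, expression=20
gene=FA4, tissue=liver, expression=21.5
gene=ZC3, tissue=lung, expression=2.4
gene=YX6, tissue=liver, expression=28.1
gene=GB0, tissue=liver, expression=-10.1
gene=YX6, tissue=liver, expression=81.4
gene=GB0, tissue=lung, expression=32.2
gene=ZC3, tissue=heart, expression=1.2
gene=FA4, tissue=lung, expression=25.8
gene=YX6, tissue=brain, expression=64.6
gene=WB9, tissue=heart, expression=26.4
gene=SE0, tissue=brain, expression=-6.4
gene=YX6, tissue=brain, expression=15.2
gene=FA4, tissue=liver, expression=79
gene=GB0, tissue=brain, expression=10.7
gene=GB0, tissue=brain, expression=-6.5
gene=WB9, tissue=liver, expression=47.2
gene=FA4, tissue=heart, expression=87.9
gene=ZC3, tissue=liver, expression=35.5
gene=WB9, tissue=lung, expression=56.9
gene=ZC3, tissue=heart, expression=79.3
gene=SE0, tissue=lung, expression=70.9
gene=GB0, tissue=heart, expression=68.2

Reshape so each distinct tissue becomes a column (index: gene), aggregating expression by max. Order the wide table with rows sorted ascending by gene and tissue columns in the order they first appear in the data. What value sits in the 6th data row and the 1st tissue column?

With rows sorted ascending by gene, row 6 is gene=ZC3. tissue columns in first-appearance order: liver, brain, lung, heart; column 1 is liver.
Long rows with gene=ZC3, tissue=liver: max(26.5, -10.9, 35.5) = 35.5.

35.5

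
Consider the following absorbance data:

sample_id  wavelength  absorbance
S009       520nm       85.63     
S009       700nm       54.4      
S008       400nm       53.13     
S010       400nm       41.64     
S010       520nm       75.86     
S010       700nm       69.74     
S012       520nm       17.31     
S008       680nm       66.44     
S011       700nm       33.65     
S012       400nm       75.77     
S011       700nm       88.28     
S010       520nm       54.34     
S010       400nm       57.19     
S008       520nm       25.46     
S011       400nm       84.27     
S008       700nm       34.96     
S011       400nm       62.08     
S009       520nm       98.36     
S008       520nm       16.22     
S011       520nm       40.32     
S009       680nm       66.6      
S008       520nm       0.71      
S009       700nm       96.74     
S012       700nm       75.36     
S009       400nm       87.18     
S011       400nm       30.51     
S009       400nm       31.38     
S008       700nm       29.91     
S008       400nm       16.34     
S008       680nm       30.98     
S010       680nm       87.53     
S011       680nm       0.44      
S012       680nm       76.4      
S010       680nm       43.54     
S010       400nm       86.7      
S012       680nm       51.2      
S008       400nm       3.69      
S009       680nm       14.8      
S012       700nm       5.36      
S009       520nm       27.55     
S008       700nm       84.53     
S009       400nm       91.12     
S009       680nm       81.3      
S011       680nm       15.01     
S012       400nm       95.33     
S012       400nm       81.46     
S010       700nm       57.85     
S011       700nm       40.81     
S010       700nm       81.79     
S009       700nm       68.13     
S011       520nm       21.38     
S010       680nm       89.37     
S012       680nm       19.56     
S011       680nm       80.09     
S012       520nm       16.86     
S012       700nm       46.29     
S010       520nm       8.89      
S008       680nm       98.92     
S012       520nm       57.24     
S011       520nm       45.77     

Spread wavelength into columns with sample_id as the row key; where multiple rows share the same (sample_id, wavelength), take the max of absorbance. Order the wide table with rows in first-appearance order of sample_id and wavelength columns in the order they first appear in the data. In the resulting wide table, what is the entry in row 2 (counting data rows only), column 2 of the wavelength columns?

84.53

With rows in first-appearance order of sample_id, row 2 is sample_id=S008. wavelength columns in first-appearance order: 520nm, 700nm, 400nm, 680nm; column 2 is 700nm.
Long rows with sample_id=S008, wavelength=700nm: max(34.96, 29.91, 84.53) = 84.53.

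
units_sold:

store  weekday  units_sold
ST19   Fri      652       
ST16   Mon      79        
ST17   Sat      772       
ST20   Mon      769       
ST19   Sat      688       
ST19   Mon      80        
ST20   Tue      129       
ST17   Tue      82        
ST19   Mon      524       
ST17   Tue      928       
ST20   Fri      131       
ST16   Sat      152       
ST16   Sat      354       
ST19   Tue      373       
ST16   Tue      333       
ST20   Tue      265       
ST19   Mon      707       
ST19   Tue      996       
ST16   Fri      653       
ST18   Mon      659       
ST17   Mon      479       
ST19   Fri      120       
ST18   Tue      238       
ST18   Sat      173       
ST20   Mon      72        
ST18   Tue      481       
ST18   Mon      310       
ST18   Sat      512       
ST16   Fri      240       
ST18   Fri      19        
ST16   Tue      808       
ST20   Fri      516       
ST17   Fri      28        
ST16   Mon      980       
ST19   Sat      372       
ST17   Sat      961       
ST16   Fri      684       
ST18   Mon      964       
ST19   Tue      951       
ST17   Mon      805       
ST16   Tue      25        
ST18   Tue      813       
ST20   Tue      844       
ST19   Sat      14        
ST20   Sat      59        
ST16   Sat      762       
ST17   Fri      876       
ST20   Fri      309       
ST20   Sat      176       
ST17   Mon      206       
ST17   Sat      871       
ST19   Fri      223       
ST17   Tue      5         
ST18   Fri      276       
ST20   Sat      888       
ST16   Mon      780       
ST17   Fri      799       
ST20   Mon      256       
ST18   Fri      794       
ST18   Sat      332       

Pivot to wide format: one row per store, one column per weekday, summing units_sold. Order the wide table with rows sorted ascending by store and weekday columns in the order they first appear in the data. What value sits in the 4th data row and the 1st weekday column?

With rows sorted ascending by store, row 4 is store=ST19. weekday columns in first-appearance order: Fri, Mon, Sat, Tue; column 1 is Fri.
Long rows with store=ST19, weekday=Fri: 652 + 120 + 223 = 995.

995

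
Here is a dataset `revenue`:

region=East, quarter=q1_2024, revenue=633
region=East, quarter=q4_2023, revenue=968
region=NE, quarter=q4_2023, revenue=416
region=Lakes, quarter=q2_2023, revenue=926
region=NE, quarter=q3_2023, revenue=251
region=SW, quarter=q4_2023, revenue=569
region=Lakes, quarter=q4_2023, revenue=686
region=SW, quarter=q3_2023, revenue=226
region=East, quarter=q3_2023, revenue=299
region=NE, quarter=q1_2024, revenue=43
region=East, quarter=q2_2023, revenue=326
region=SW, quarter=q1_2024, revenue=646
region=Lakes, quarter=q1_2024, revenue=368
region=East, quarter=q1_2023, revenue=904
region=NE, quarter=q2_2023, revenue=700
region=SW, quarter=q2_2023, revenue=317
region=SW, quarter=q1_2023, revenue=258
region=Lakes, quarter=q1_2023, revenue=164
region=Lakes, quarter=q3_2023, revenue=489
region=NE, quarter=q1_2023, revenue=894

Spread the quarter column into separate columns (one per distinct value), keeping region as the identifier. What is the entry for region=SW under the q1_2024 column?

646

Wide layout: rows indexed by region, columns are the 5 distinct quarter values (q1_2024, q4_2023, q2_2023, q3_2023, q1_2023).
Cell (region=SW, quarter=q1_2024) draws from the long row where region=SW and quarter=q1_2024, which has revenue=646.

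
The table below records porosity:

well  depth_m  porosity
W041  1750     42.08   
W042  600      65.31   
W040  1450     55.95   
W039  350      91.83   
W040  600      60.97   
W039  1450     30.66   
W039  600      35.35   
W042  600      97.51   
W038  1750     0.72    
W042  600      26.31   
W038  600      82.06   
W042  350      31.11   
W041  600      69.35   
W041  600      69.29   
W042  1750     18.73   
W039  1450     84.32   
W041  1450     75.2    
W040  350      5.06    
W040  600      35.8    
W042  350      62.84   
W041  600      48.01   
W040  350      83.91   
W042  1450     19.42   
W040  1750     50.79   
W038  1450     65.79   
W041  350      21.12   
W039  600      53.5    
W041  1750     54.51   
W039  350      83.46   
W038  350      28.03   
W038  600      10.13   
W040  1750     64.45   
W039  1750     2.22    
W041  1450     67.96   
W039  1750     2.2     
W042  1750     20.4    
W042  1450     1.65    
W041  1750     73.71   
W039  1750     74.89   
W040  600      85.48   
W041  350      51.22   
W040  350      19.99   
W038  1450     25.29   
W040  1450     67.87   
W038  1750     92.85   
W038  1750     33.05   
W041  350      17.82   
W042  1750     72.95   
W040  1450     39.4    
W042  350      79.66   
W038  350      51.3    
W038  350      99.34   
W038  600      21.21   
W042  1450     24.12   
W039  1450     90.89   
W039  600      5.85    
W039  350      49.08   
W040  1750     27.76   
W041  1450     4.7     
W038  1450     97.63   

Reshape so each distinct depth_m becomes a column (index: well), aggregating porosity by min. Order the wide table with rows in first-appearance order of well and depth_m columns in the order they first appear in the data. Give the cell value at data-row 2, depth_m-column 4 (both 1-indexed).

With rows in first-appearance order of well, row 2 is well=W042. depth_m columns in first-appearance order: 1750, 600, 1450, 350; column 4 is 350.
Long rows with well=W042, depth_m=350: min(31.11, 62.84, 79.66) = 31.11.

31.11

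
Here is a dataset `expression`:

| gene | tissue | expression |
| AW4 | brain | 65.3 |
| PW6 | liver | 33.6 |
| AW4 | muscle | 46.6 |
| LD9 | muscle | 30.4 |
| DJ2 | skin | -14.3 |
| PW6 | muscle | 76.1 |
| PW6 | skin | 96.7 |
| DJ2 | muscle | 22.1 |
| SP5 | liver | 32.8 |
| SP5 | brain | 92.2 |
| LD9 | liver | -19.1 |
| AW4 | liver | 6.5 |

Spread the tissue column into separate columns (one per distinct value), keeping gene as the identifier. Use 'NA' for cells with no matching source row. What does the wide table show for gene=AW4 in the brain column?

65.3

The long row with gene=AW4, tissue=brain has expression=65.3.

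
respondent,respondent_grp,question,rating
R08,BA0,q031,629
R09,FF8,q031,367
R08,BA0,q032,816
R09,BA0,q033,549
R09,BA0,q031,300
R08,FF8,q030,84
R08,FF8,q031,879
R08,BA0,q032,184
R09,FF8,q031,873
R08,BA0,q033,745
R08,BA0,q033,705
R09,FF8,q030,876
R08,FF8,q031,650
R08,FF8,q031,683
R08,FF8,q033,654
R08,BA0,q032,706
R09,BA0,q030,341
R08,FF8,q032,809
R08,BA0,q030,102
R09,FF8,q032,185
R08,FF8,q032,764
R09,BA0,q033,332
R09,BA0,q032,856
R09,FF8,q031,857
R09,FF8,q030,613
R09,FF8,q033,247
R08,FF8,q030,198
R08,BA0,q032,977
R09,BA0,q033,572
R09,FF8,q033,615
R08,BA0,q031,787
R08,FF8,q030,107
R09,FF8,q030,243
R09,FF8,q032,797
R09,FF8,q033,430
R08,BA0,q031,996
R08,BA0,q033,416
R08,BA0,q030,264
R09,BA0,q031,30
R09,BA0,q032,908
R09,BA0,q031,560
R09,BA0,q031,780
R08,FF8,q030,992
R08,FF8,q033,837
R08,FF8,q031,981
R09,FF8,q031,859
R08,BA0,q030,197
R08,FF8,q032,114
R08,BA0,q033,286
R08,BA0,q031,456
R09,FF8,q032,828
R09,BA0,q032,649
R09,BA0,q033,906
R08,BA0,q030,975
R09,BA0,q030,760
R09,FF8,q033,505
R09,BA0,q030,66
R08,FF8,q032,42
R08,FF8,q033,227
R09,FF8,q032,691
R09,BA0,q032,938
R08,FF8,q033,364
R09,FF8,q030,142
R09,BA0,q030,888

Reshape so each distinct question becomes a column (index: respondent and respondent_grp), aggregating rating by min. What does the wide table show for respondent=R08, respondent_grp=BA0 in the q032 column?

Rows with respondent=R08, respondent_grp=BA0 and question=q032: rating values are 816, 184, 706, 977.
min(816, 184, 706, 977) = 184.

184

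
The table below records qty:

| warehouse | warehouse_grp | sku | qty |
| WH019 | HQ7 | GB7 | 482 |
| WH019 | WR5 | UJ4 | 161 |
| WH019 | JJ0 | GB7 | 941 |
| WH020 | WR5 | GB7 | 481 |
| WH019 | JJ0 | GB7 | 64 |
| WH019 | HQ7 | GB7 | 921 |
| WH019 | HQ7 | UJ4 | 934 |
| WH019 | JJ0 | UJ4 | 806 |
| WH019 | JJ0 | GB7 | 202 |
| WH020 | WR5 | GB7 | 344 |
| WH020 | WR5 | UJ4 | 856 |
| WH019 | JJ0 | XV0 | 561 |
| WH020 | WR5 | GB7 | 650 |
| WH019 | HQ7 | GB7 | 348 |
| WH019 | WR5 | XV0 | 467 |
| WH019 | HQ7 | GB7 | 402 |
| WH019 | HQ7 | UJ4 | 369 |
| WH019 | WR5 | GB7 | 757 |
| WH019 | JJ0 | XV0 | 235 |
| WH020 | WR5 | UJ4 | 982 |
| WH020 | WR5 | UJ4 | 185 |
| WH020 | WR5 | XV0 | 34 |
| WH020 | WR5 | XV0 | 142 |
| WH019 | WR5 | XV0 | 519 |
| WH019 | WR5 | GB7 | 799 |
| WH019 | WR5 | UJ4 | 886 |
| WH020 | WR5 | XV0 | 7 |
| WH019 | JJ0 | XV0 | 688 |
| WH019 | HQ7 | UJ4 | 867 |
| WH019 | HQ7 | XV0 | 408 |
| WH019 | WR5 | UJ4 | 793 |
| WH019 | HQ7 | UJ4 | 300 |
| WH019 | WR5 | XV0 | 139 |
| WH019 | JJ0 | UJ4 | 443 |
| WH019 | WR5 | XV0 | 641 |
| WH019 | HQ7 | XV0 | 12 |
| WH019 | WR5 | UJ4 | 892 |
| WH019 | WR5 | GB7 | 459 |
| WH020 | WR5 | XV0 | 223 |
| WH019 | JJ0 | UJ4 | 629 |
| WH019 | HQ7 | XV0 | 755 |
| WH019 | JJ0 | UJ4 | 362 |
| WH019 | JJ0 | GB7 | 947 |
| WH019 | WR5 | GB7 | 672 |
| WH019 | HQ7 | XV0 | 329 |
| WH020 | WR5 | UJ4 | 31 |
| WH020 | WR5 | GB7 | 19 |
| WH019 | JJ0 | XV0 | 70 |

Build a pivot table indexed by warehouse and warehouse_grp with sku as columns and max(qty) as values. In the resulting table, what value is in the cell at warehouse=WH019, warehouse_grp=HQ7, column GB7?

Rows with warehouse=WH019, warehouse_grp=HQ7 and sku=GB7: qty values are 482, 921, 348, 402.
max(482, 921, 348, 402) = 921.

921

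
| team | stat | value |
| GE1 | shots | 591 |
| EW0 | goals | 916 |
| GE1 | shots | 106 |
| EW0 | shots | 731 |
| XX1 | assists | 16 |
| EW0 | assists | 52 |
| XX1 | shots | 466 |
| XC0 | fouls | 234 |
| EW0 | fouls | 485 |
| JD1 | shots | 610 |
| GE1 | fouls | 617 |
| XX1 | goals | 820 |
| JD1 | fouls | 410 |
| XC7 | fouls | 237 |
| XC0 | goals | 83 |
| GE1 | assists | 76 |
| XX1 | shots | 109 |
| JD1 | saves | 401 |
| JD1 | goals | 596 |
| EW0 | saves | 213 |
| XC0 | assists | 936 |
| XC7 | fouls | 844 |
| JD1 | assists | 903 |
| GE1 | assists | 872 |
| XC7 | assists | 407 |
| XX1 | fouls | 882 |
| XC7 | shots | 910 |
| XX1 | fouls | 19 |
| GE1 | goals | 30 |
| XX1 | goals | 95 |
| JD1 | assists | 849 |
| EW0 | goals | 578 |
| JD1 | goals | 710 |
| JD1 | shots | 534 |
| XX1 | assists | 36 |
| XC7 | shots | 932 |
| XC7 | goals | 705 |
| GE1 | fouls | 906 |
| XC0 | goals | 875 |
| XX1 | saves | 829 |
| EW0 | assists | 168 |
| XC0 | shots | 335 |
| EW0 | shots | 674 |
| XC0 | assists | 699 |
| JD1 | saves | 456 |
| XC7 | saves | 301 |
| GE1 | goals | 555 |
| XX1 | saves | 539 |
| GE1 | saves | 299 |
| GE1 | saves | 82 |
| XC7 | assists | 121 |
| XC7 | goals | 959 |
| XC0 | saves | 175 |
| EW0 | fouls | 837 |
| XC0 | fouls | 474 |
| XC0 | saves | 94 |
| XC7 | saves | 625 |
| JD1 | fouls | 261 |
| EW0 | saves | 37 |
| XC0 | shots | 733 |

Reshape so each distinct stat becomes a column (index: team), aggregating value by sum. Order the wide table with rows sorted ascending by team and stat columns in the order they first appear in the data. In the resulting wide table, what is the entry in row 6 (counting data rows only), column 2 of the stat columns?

915

With rows sorted ascending by team, row 6 is team=XX1. stat columns in first-appearance order: shots, goals, assists, fouls, saves; column 2 is goals.
Long rows with team=XX1, stat=goals: 820 + 95 = 915.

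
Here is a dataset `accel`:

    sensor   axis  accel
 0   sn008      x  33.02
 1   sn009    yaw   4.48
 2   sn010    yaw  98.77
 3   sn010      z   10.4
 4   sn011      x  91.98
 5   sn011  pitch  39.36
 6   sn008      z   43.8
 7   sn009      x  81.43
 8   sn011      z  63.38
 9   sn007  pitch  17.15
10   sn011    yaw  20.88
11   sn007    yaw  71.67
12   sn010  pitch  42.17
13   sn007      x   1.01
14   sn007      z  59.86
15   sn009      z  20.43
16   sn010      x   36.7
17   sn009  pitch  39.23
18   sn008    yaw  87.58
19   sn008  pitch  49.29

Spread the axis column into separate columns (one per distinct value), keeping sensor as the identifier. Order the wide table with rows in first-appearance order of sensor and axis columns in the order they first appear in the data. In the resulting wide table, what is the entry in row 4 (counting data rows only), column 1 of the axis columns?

91.98

With rows in first-appearance order of sensor, row 4 is sensor=sn011. axis columns in first-appearance order: x, yaw, z, pitch; column 1 is x.
Long rows with sensor=sn011, axis=x: accel = 91.98.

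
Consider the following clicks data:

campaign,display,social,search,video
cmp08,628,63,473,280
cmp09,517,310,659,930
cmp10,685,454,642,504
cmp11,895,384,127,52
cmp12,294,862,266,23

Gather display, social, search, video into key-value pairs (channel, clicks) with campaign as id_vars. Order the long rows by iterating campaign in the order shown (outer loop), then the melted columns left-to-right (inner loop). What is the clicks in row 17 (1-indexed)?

294

20 rows total (5 × 4). Row 17: index ⌊(17-1)/4⌋ = 4 into campaign → cmp12; (17-1) mod 4 = 0 into the melted columns → display.
So row 17 is (cmp12, display, 294); clicks = 294.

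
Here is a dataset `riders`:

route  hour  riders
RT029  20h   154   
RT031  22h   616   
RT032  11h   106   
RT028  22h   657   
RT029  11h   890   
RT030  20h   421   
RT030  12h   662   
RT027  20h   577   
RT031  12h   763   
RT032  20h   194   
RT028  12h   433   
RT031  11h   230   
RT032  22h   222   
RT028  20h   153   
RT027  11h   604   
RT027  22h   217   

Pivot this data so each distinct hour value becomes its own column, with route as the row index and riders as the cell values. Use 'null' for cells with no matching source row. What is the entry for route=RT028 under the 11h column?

null

No long-format row has route=RT028 and hour=11h, so the cell is null.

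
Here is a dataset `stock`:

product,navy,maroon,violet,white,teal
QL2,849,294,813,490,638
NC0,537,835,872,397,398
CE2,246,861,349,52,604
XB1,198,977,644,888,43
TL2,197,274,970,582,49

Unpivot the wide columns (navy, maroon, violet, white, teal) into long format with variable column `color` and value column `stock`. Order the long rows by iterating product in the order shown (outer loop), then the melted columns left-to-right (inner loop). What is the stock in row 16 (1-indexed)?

25 rows total (5 × 5). Row 16: index ⌊(16-1)/5⌋ = 3 into product → XB1; (16-1) mod 5 = 0 into the melted columns → navy.
So row 16 is (XB1, navy, 198); stock = 198.

198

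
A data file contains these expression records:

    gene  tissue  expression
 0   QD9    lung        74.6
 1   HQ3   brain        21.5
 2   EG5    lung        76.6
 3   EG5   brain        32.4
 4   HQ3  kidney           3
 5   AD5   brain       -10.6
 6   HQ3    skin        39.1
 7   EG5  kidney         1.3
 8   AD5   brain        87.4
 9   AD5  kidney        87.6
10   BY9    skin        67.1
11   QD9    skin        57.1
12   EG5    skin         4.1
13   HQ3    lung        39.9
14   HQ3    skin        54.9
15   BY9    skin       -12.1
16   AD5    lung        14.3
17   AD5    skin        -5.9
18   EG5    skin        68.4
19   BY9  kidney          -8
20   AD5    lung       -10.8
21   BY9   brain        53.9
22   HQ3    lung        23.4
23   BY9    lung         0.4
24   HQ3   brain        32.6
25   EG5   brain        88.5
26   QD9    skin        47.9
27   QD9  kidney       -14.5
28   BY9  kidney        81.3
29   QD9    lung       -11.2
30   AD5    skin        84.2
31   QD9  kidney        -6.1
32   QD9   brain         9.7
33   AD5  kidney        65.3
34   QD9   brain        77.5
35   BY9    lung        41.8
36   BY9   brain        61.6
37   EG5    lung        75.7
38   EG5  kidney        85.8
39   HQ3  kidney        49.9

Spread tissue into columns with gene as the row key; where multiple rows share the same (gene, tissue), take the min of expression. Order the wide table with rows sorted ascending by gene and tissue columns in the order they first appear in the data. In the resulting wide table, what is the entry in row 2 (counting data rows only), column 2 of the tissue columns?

53.9

With rows sorted ascending by gene, row 2 is gene=BY9. tissue columns in first-appearance order: lung, brain, kidney, skin; column 2 is brain.
Long rows with gene=BY9, tissue=brain: min(53.9, 61.6) = 53.9.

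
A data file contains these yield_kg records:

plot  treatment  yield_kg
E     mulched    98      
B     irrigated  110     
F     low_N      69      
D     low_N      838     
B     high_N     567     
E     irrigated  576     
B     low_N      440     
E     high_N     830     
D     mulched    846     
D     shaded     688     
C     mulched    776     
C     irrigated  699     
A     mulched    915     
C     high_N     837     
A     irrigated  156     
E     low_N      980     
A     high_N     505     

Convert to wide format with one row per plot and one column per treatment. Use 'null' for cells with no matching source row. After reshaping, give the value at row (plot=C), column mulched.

The long row with plot=C, treatment=mulched has yield_kg=776.

776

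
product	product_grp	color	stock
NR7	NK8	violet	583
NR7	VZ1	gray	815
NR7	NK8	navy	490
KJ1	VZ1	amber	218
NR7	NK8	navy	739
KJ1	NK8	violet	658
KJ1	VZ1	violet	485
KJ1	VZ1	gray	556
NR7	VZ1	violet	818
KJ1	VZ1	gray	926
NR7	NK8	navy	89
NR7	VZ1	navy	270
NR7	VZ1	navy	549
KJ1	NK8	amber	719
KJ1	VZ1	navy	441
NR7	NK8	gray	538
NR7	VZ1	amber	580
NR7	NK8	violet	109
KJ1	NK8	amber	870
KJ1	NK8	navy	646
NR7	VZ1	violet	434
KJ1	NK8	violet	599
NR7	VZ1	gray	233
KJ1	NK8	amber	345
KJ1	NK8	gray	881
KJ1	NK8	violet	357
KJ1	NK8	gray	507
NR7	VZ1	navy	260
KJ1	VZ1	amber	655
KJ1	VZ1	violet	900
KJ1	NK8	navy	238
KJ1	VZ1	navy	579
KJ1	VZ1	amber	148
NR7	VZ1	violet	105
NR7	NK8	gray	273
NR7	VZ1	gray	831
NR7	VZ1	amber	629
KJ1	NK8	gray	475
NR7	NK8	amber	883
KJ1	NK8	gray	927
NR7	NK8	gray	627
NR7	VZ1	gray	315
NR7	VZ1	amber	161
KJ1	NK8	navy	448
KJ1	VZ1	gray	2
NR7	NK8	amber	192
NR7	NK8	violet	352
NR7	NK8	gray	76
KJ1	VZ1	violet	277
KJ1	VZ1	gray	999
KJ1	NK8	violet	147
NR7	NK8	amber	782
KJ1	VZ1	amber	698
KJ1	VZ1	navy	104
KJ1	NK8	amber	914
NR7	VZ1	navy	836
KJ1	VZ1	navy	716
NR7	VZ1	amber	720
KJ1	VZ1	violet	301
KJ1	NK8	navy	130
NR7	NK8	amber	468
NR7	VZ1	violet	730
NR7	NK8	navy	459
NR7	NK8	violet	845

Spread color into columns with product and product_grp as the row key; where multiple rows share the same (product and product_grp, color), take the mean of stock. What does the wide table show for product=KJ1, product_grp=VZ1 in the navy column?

Rows with product=KJ1, product_grp=VZ1 and color=navy: stock values are 441, 579, 104, 716.
(441 + 579 + 104 + 716) / 4 = 460.

460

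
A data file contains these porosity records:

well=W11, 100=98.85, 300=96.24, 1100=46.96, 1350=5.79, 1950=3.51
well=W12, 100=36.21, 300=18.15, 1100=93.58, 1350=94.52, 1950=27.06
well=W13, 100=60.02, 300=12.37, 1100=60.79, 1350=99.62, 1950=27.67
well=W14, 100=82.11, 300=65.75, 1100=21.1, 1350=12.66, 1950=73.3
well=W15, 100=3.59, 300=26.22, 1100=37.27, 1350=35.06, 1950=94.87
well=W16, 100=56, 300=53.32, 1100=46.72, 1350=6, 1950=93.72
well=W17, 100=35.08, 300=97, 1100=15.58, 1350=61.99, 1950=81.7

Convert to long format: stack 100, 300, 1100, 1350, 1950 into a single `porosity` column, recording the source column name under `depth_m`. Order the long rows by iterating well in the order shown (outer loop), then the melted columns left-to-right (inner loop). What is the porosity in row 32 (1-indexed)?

97

35 rows total (7 × 5). Row 32: index ⌊(32-1)/5⌋ = 6 into well → W17; (32-1) mod 5 = 1 into the melted columns → 300.
So row 32 is (W17, 300, 97); porosity = 97.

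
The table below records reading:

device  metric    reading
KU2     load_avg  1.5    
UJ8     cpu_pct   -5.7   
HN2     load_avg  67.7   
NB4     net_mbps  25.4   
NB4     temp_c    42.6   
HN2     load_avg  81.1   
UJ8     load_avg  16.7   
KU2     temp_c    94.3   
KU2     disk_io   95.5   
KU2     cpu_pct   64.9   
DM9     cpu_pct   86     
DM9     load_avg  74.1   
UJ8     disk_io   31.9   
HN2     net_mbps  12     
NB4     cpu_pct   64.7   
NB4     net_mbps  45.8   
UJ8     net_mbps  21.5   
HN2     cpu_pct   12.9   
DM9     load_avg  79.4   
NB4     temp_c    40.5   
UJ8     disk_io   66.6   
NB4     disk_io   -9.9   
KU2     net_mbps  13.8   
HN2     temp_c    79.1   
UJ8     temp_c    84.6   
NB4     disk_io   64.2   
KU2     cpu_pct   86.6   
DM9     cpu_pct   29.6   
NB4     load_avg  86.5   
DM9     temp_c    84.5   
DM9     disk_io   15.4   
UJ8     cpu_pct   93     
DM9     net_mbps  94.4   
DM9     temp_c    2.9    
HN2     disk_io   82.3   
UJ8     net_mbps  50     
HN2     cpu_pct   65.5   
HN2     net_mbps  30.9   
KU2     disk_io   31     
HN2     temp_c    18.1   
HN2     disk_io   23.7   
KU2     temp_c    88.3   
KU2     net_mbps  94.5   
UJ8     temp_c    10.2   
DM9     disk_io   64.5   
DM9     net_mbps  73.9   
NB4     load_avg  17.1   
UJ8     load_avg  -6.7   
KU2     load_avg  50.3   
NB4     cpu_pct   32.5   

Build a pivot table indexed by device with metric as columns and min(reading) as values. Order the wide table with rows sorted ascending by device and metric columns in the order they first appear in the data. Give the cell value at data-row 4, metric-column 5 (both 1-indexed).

-9.9

With rows sorted ascending by device, row 4 is device=NB4. metric columns in first-appearance order: load_avg, cpu_pct, net_mbps, temp_c, disk_io; column 5 is disk_io.
Long rows with device=NB4, metric=disk_io: min(-9.9, 64.2) = -9.9.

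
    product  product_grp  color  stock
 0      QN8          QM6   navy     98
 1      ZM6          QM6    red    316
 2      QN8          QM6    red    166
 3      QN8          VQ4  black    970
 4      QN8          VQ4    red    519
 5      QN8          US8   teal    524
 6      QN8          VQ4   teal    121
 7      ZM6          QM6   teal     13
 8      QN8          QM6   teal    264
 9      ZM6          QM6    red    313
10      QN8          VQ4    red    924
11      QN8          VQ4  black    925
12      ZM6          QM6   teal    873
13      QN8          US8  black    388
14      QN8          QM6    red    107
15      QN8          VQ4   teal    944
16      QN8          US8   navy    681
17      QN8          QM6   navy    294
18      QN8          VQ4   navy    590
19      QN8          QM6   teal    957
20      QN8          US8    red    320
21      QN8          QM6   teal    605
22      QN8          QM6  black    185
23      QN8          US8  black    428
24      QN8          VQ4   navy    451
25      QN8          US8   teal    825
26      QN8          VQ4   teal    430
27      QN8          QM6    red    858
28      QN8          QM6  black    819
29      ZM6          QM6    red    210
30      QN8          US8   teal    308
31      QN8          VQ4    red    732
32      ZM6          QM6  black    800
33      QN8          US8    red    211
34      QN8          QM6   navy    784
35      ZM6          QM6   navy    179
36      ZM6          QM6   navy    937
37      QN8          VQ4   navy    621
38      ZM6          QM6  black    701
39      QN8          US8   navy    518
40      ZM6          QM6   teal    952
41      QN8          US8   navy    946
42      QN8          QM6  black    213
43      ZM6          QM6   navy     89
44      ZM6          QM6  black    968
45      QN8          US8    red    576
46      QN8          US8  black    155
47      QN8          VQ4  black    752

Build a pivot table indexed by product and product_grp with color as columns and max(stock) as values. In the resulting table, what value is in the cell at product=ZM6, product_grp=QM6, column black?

Rows with product=ZM6, product_grp=QM6 and color=black: stock values are 800, 701, 968.
max(800, 701, 968) = 968.

968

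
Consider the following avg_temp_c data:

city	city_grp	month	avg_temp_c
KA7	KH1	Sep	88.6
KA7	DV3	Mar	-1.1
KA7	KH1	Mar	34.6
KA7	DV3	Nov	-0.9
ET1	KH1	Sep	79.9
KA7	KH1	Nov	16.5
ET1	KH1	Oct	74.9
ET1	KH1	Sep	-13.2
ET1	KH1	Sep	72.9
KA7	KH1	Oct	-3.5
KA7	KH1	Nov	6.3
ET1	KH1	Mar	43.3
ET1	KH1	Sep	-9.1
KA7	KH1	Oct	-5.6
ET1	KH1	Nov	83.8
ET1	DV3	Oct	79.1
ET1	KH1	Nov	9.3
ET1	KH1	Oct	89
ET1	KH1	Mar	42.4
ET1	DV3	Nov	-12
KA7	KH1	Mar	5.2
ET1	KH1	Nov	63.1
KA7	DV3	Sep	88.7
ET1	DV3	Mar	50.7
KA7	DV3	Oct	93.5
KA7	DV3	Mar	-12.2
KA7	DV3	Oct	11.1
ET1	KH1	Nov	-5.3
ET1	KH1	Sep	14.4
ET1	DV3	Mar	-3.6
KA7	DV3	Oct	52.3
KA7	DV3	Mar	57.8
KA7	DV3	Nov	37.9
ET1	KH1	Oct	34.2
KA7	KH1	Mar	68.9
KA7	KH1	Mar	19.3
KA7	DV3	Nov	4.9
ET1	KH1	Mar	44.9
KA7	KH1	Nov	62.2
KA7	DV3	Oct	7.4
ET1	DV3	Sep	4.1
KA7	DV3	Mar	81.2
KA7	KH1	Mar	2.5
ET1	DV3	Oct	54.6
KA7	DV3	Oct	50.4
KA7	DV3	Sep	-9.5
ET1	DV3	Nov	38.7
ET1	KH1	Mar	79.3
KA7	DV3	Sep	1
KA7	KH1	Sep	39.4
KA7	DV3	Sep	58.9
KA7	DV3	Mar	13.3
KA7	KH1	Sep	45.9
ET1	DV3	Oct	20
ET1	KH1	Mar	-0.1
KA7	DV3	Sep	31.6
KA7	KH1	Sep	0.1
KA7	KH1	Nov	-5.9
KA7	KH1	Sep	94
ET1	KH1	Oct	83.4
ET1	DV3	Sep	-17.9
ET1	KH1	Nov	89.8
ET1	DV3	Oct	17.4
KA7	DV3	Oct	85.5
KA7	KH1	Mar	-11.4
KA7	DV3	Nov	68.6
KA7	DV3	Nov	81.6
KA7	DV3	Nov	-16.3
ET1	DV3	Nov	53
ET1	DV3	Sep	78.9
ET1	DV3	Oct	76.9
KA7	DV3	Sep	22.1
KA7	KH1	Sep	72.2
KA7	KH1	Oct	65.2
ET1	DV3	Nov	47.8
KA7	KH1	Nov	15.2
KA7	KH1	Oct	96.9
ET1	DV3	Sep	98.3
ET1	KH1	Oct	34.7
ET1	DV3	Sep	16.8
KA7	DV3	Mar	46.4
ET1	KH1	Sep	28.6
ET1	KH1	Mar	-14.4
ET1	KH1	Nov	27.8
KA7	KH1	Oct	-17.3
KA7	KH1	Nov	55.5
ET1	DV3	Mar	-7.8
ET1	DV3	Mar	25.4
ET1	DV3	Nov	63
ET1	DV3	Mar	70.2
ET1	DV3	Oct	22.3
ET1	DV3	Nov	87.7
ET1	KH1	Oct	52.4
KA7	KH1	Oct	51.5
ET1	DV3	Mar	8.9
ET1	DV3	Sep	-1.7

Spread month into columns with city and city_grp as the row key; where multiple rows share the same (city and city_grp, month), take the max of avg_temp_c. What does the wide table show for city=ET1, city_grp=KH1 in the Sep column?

79.9

Rows with city=ET1, city_grp=KH1 and month=Sep: avg_temp_c values are 79.9, -13.2, 72.9, -9.1, 14.4, 28.6.
max(79.9, -13.2, 72.9, -9.1, 14.4, 28.6) = 79.9.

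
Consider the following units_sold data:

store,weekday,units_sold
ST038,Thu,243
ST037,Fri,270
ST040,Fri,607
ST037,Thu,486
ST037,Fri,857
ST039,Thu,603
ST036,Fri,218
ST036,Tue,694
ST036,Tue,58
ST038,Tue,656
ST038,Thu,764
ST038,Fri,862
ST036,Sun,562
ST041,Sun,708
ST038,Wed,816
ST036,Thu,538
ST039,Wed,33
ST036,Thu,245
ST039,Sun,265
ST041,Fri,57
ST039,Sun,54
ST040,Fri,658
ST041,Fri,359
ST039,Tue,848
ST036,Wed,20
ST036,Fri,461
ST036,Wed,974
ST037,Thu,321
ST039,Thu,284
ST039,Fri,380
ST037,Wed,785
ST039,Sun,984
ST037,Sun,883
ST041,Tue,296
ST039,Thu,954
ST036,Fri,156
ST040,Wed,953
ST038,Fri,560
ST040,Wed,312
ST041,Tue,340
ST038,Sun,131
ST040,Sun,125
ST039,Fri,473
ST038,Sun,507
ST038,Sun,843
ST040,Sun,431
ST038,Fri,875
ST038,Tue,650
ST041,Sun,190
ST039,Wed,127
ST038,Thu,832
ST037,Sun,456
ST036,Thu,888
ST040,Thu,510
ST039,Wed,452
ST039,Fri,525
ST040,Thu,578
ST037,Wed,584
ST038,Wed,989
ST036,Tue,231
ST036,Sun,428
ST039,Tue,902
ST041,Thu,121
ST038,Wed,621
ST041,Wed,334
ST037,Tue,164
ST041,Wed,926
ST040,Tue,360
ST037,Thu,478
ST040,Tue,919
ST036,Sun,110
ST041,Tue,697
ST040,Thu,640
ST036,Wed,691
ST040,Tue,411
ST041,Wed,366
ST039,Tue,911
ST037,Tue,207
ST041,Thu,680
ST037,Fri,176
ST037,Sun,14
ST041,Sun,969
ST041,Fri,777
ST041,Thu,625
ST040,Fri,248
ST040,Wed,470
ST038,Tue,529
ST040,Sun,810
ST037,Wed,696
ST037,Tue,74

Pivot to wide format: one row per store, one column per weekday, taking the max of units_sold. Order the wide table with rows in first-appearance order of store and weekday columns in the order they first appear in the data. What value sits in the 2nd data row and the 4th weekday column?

883

With rows in first-appearance order of store, row 2 is store=ST037. weekday columns in first-appearance order: Thu, Fri, Tue, Sun, Wed; column 4 is Sun.
Long rows with store=ST037, weekday=Sun: max(883, 456, 14) = 883.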